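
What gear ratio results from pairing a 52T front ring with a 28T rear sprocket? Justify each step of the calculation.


GR = front_teeth / rear_teeth
GR = 52 / 28
GR = 1.8571

1.8571


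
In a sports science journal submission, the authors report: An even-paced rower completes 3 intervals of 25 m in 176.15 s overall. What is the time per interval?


Split time = total_time / n_laps = 176.15 / 3
Split time = 58.7167 s per lap

58.7167 s


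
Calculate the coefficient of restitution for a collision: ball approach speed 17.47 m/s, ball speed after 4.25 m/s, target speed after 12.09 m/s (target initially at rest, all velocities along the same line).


e = (v2_after - v1_after) / (v1_before - v2_before)
Numerator = 12.09 - 4.25 = 7.84
Denominator = 17.47 - 0 = 17.47
e = 7.84 / 17.47 = 0.4488

0.4488


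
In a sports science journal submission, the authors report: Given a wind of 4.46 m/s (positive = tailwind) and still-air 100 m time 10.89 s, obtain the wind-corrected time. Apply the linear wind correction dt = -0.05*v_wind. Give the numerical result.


dt = -0.05 * v_wind = -0.05 * 4.46 = -0.223 s
t_corrected = t_still + dt = 10.89 + (-0.223)
t_corrected = 10.667 s

10.667 s


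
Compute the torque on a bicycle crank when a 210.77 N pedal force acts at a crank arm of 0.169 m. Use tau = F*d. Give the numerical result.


tau = F * d
tau = 210.77 * 0.169
tau = 35.6201 N*m

35.6201 N*m


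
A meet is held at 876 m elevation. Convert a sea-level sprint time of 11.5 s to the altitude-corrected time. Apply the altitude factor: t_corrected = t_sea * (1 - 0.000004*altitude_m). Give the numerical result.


Correction factor = 1 - 0.000004 * 876 = 0.996496
t_corrected = t_sea * factor = 11.5 * 0.996496
t_corrected = 11.4597 s

11.4597 s


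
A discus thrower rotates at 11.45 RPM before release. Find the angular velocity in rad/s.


omega = RPM * 2 * pi / 60
omega = 11.45 * 2 * 3.14159 / 60
omega = 71.9425 / 60 = 1.199 rad/s

1.199 rad/s


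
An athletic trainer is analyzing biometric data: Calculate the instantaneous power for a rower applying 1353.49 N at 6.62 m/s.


P = F * v
P = 1353.49 * 6.62
P = 8960.1038 W

8960.1038 W


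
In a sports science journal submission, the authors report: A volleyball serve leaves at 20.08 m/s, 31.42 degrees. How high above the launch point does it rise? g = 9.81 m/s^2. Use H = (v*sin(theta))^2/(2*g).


H = (v*sin(theta))^2 / (2*g)
vy = v*sin(theta) = 20.08 * sin(31.42 deg) = 10.4679 m/s
H = vy^2 / (2*g) = 109.576 / (2*9.81)
H = 109.576 / 19.62 = 5.5849 m

5.5849 m


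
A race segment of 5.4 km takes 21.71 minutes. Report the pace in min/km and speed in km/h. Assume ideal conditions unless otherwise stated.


Pace = time / distance = 21.71 min / 5.4 km = 4.0204 min/km
Speed = distance / time_in_hours = 5.4 / 0.3618 hr
Speed = 14.924 km/h

4.0204 min/km, 14.924 km/h


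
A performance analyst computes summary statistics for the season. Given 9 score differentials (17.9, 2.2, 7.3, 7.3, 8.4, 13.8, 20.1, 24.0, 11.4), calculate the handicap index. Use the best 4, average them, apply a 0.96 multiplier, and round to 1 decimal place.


All differentials: 17.9, 2.2, 7.3, 7.3, 8.4, 13.8, 20.1, 24.0, 11.4
Sorted: 2.2, 7.3, 7.3, 8.4, 11.4, 13.8, 17.9, 20.1, 24.0
Best 4: 2.2, 7.3, 7.3, 8.4
Average of best = 25.2 / 4 = 6.3
Raw index = 6.3 * 0.96 = 6.048
Handicap index = round(6.048, 1) = 6.0

6.0


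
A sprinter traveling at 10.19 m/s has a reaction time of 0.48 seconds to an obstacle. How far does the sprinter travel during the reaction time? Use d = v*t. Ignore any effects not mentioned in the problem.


d = v * t
d = 10.19 * 0.48
d = 4.8912 m

4.8912 m


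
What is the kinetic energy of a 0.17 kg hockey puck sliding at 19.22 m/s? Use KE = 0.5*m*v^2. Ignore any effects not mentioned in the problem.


KE = 0.5 * m * v^2
KE = 0.5 * 0.17 * 19.22^2
KE = 0.5 * 0.17 * 369.4084 = 31.3997 J

31.3997 J


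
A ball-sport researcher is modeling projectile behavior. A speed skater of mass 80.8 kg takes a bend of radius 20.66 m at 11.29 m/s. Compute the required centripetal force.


Fc = m * v^2 / r
v^2 = 11.29^2 = 127.4641
Fc = 80.8 * 127.4641 / 20.66
Fc = 10299.0993 / 20.66 = 498.5043 N

498.5043 N


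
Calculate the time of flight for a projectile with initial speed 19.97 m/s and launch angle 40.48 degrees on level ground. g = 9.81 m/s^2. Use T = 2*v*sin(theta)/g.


T = 2*v*sin(theta)/g
sin(theta) = sin(40.48 deg) = 0.6492
T = 2*19.97*0.6492 / 9.81
T = 25.9284 / 9.81 = 2.6431 s

2.6431 s


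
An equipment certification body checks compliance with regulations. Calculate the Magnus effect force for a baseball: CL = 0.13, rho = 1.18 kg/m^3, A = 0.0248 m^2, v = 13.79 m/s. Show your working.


FM = 0.5 * CL * rho * A * v^2
FM = 0.5 * 0.13 * 1.18 * 0.0248 * 13.79^2
v^2 = 190.1641
FM = 0.5 * 0.13 * 1.18 * 0.0248 * 190.1641 = 0.3617 N

0.3617 N


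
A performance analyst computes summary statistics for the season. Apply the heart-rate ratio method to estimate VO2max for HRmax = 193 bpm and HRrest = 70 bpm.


VO2max = 15.3 * HRmax / HRrest
VO2max = 15.3 * 193 / 70
VO2max = 2952.9 / 70 = 42.1843 mL/kg/min

42.1843 mL/kg/min


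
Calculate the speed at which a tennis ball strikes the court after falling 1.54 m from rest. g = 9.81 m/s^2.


v = sqrt(2 * g * h)
v = sqrt(2 * 9.81 * 1.54)
v = sqrt(30.2148) = 5.4968 m/s

5.4968 m/s


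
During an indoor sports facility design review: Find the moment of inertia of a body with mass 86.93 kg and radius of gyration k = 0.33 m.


I = m * k^2
I = 86.93 * 0.33^2
I = 86.93 * 0.1089 = 9.4667 kg*m^2

9.4667 kg*m^2


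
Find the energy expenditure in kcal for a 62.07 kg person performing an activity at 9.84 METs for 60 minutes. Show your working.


kcal = MET * mass * time_hr
Convert time: 60 min = 1 hr
kcal = 9.84 * 62.07 * 1
kcal = 610.7688 kcal

610.7688 kcal


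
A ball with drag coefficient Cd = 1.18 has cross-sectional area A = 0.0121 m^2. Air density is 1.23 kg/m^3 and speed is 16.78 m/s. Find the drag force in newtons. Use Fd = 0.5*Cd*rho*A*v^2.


Fd = 0.5 * Cd * rho * A * v^2
Fd = 0.5 * 1.18 * 1.23 * 0.0121 * 16.78^2
v^2 = 281.5684
Fd = 0.5 * 1.18 * 1.23 * 0.0121 * 281.5684 = 2.4724 N

2.4724 N


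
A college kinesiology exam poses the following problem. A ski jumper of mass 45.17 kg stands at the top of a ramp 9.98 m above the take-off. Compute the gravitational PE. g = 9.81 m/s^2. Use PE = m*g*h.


PE = m * g * h
PE = 45.17 * 9.81 * 9.98
PE = 443.1177 * 9.98 = 4422.3146 J

4422.3146 J


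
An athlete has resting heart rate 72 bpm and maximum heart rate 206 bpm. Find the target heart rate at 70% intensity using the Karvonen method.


Target = HRrest + pct*(HRmax - HRrest)
Heart rate reserve = HRmax - HRrest = 206 - 72 = 134 bpm
Fraction = 70% = 0.7
Target = 72 + 0.7 * 134
Target = 72 + 93.8 = 165.8 bpm

165.8 bpm


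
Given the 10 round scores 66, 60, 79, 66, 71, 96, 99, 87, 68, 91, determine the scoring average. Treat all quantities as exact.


Average = sum / n
Sum = 783
Average = 783 / 10 = 78.3

78.3


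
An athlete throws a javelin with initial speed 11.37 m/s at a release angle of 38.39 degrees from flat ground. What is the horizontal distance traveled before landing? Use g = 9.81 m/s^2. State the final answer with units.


R = v^2 * sin(2*theta) / g
Convert angle to radians: theta = 38.39 deg = 0.67 rad
sin(2*theta) = sin(1.3401) = 0.9735
R = 11.37^2 * 0.9735 / 9.81
R = 129.2769 * 0.9735 / 9.81 = 12.8288 m

12.8288 m


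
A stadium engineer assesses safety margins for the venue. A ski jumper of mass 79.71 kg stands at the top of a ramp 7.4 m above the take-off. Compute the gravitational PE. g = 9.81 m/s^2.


PE = m * g * h
PE = 79.71 * 9.81 * 7.4
PE = 781.9551 * 7.4 = 5786.4677 J

5786.4677 J


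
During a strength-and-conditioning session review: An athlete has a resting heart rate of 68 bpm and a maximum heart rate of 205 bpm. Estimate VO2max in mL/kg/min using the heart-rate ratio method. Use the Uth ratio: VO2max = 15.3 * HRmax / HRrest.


VO2max = 15.3 * HRmax / HRrest
VO2max = 15.3 * 205 / 68
VO2max = 3136.5 / 68 = 46.125 mL/kg/min

46.125 mL/kg/min


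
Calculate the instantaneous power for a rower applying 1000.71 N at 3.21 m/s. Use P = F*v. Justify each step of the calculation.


P = F * v
P = 1000.71 * 3.21
P = 3212.2791 W

3212.2791 W


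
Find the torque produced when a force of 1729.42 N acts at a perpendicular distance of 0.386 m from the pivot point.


tau = F * d
tau = 1729.42 * 0.386
tau = 667.5561 N*m

667.5561 N*m


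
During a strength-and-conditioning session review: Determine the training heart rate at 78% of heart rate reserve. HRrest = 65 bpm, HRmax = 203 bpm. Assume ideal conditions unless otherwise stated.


Target = HRrest + pct*(HRmax - HRrest)
Heart rate reserve = HRmax - HRrest = 203 - 65 = 138 bpm
Fraction = 78% = 0.78
Target = 65 + 0.78 * 138
Target = 65 + 107.64 = 172.64 bpm

172.64 bpm


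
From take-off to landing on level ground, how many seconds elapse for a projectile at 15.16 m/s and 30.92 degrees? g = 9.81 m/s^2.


T = 2*v*sin(theta)/g
sin(theta) = sin(30.92 deg) = 0.5138
T = 2*15.16*0.5138 / 9.81
T = 15.5797 / 9.81 = 1.5881 s

1.5881 s


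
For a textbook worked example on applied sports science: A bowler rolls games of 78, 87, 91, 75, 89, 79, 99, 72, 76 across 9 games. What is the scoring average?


Average = sum / n
Sum = 746
Average = 746 / 9 = 82.8889

82.8889


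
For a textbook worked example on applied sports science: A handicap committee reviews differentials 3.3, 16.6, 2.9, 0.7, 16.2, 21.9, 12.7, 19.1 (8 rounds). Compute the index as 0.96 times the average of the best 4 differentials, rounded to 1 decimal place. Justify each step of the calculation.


All differentials: 3.3, 16.6, 2.9, 0.7, 16.2, 21.9, 12.7, 19.1
Sorted: 0.7, 2.9, 3.3, 12.7, 16.2, 16.6, 19.1, 21.9
Best 4: 0.7, 2.9, 3.3, 12.7
Average of best = 19.6 / 4 = 4.9
Raw index = 4.9 * 0.96 = 4.704
Handicap index = round(4.704, 1) = 4.7

4.7


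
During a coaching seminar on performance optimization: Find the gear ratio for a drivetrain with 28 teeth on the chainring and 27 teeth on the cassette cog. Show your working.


GR = front_teeth / rear_teeth
GR = 28 / 27
GR = 1.037

1.037


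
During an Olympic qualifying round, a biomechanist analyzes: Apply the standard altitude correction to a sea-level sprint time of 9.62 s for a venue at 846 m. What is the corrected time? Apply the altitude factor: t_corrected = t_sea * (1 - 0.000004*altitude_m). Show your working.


Correction factor = 1 - 0.000004 * 846 = 0.996616
t_corrected = t_sea * factor = 9.62 * 0.996616
t_corrected = 9.5874 s

9.5874 s


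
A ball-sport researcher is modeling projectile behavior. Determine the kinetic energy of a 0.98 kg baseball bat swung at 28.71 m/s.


KE = 0.5 * m * v^2
KE = 0.5 * 0.98 * 28.71^2
KE = 0.5 * 0.98 * 824.2641 = 403.8894 J

403.8894 J


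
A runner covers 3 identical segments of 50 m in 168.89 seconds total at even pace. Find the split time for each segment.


Split time = total_time / n_laps = 168.89 / 3
Split time = 56.2967 s per lap

56.2967 s


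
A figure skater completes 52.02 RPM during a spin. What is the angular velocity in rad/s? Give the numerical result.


omega = RPM * 2 * pi / 60
omega = 52.02 * 2 * 3.14159 / 60
omega = 326.8513 / 60 = 5.4475 rad/s

5.4475 rad/s


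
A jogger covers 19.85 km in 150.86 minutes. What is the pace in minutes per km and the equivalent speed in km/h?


Pace = time / distance = 150.86 min / 19.85 km = 7.6 min/km
Speed = distance / time_in_hours = 19.85 / 2.5143 hr
Speed = 7.8947 km/h

7.6 min/km, 7.8947 km/h


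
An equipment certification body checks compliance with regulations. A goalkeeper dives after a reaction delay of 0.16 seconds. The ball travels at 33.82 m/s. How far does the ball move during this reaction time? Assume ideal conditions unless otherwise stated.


d = v * t
d = 33.82 * 0.16
d = 5.4112 m

5.4112 m


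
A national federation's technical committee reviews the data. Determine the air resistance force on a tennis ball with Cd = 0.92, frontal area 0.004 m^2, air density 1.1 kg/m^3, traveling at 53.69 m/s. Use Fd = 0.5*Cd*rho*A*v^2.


Fd = 0.5 * Cd * rho * A * v^2
Fd = 0.5 * 0.92 * 1.1 * 0.004 * 53.69^2
v^2 = 2882.6161
Fd = 0.5 * 0.92 * 1.1 * 0.004 * 2882.6161 = 5.8344 N

5.8344 N


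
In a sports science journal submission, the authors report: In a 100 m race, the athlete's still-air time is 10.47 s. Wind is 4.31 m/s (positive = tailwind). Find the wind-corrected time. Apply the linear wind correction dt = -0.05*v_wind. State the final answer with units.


dt = -0.05 * v_wind = -0.05 * 4.31 = -0.2155 s
t_corrected = t_still + dt = 10.47 + (-0.2155)
t_corrected = 10.2545 s

10.2545 s


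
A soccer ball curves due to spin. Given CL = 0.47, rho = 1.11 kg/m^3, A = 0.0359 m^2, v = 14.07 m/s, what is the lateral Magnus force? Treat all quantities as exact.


FM = 0.5 * CL * rho * A * v^2
FM = 0.5 * 0.47 * 1.11 * 0.0359 * 14.07^2
v^2 = 197.9649
FM = 0.5 * 0.47 * 1.11 * 0.0359 * 197.9649 = 1.8538 N

1.8538 N


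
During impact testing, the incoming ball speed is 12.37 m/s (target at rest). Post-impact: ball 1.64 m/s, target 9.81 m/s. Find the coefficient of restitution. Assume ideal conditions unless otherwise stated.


e = (v2_after - v1_after) / (v1_before - v2_before)
Numerator = 9.81 - 1.64 = 8.17
Denominator = 12.37 - 0 = 12.37
e = 8.17 / 12.37 = 0.6605

0.6605


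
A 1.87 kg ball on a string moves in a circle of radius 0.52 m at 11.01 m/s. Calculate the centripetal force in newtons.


Fc = m * v^2 / r
v^2 = 11.01^2 = 121.2201
Fc = 1.87 * 121.2201 / 0.52
Fc = 226.6816 / 0.52 = 435.9261 N

435.9261 N


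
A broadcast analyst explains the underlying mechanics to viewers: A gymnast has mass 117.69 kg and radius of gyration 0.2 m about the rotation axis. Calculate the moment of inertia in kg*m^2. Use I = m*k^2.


I = m * k^2
I = 117.69 * 0.2^2
I = 117.69 * 0.04 = 4.7076 kg*m^2

4.7076 kg*m^2


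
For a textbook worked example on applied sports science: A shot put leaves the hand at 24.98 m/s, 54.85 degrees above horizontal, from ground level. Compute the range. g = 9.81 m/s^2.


R = v^2 * sin(2*theta) / g
Convert angle to radians: theta = 54.85 deg = 0.9573 rad
sin(2*theta) = sin(1.9146) = 0.9415
R = 24.98^2 * 0.9415 / 9.81
R = 624.0004 * 0.9415 / 9.81 = 59.8856 m

59.8856 m


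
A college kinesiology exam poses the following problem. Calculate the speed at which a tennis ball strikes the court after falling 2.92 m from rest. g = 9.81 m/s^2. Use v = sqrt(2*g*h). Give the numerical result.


v = sqrt(2 * g * h)
v = sqrt(2 * 9.81 * 2.92)
v = sqrt(57.2904) = 7.569 m/s

7.569 m/s


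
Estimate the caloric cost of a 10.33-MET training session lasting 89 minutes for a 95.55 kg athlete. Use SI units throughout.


kcal = MET * mass * time_hr
Convert time: 89 min = 1.4833 hr
kcal = 10.33 * 95.55 * 1.4833
kcal = 1464.0967 kcal

1464.0967 kcal


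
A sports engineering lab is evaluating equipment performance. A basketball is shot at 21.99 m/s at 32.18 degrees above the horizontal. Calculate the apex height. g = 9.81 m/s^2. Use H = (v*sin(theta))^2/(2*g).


H = (v*sin(theta))^2 / (2*g)
vy = v*sin(theta) = 21.99 * sin(32.18 deg) = 11.7115 m/s
H = vy^2 / (2*g) = 137.1581 / (2*9.81)
H = 137.1581 / 19.62 = 6.9907 m

6.9907 m


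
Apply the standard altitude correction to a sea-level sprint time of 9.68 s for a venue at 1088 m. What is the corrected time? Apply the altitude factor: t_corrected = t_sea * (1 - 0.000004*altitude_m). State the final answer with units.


Correction factor = 1 - 0.000004 * 1088 = 0.995648
t_corrected = t_sea * factor = 9.68 * 0.995648
t_corrected = 9.6379 s

9.6379 s


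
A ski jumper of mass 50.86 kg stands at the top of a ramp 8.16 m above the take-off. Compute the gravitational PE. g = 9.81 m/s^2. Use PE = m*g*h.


PE = m * g * h
PE = 50.86 * 9.81 * 8.16
PE = 498.9366 * 8.16 = 4071.3227 J

4071.3227 J


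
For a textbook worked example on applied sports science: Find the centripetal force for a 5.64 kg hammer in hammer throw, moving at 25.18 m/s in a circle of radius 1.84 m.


Fc = m * v^2 / r
v^2 = 25.18^2 = 634.0324
Fc = 5.64 * 634.0324 / 1.84
Fc = 3575.9427 / 1.84 = 1943.4471 N

1943.4471 N


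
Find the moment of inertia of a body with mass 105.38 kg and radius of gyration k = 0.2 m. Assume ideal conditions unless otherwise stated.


I = m * k^2
I = 105.38 * 0.2^2
I = 105.38 * 0.04 = 4.2152 kg*m^2

4.2152 kg*m^2


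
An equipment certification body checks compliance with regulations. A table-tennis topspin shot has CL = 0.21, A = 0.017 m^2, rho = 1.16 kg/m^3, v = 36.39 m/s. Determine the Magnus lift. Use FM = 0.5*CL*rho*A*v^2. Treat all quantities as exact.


FM = 0.5 * CL * rho * A * v^2
FM = 0.5 * 0.21 * 1.16 * 0.017 * 36.39^2
v^2 = 1324.2321
FM = 0.5 * 0.21 * 1.16 * 0.017 * 1324.2321 = 2.742 N

2.742 N


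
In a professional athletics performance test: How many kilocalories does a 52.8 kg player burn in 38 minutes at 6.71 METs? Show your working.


kcal = MET * mass * time_hr
Convert time: 38 min = 0.6333 hr
kcal = 6.71 * 52.8 * 0.6333
kcal = 224.3824 kcal

224.3824 kcal


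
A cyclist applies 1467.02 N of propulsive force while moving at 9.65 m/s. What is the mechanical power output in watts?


P = F * v
P = 1467.02 * 9.65
P = 14156.743 W

14156.743 W


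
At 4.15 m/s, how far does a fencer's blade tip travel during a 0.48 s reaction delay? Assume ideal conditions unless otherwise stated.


d = v * t
d = 4.15 * 0.48
d = 1.992 m

1.992 m


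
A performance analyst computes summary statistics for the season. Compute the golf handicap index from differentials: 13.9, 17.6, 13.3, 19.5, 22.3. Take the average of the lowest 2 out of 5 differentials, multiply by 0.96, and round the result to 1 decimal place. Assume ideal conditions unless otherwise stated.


All differentials: 13.9, 17.6, 13.3, 19.5, 22.3
Sorted: 13.3, 13.9, 17.6, 19.5, 22.3
Best 2: 13.3, 13.9
Average of best = 27.2 / 2 = 13.6
Raw index = 13.6 * 0.96 = 13.056
Handicap index = round(13.056, 1) = 13.1

13.1


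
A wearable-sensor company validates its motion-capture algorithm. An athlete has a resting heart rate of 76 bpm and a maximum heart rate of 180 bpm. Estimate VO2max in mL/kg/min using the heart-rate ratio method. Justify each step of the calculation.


VO2max = 15.3 * HRmax / HRrest
VO2max = 15.3 * 180 / 76
VO2max = 2754 / 76 = 36.2368 mL/kg/min

36.2368 mL/kg/min


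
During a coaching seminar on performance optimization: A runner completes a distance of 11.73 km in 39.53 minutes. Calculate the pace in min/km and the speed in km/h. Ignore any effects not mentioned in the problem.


Pace = time / distance = 39.53 min / 11.73 km = 3.37 min/km
Speed = distance / time_in_hours = 11.73 / 0.6588 hr
Speed = 17.8042 km/h

3.37 min/km, 17.8042 km/h


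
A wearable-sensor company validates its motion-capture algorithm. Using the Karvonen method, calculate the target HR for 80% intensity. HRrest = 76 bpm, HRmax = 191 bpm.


Target = HRrest + pct*(HRmax - HRrest)
Heart rate reserve = HRmax - HRrest = 191 - 76 = 115 bpm
Fraction = 80% = 0.8
Target = 76 + 0.8 * 115
Target = 76 + 92 = 168 bpm

168 bpm


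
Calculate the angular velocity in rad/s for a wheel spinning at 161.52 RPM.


omega = RPM * 2 * pi / 60
omega = 161.52 * 2 * 3.14159 / 60
omega = 1014.8601 / 60 = 16.9143 rad/s

16.9143 rad/s


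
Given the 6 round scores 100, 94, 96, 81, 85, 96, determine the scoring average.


Average = sum / n
Sum = 552
Average = 552 / 6 = 92

92


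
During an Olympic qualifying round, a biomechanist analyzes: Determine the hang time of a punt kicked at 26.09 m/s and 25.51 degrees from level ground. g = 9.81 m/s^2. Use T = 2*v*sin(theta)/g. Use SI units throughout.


T = 2*v*sin(theta)/g
sin(theta) = sin(25.51 deg) = 0.4307
T = 2*26.09*0.4307 / 9.81
T = 22.4723 / 9.81 = 2.2908 s

2.2908 s


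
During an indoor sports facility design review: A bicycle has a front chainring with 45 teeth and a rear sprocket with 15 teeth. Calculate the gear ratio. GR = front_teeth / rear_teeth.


GR = front_teeth / rear_teeth
GR = 45 / 15
GR = 3

3


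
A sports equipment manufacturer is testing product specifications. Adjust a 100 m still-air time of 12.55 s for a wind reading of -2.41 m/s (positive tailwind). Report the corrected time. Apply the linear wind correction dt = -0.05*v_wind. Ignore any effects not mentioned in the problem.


dt = -0.05 * v_wind = -0.05 * -2.41 = 0.1205 s
t_corrected = t_still + dt = 12.55 + (0.1205)
t_corrected = 12.6705 s

12.6705 s


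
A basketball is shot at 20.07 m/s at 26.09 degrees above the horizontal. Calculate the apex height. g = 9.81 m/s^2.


H = (v*sin(theta))^2 / (2*g)
vy = v*sin(theta) = 20.07 * sin(26.09 deg) = 8.8264 m/s
H = vy^2 / (2*g) = 77.9059 / (2*9.81)
H = 77.9059 / 19.62 = 3.9707 m

3.9707 m


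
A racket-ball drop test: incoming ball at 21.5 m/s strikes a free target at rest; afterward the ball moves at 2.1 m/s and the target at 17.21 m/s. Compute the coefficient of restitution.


e = (v2_after - v1_after) / (v1_before - v2_before)
Numerator = 17.21 - 2.1 = 15.11
Denominator = 21.5 - 0 = 21.5
e = 15.11 / 21.5 = 0.7028

0.7028


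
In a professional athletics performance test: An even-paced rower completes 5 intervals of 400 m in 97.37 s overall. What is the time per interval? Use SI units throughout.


Split time = total_time / n_laps = 97.37 / 5
Split time = 19.474 s per lap

19.474 s


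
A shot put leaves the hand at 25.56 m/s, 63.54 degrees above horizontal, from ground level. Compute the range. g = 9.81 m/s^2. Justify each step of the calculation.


R = v^2 * sin(2*theta) / g
Convert angle to radians: theta = 63.54 deg = 1.109 rad
sin(2*theta) = sin(2.218) = 0.7978
R = 25.56^2 * 0.7978 / 9.81
R = 653.3136 * 0.7978 / 9.81 = 53.1305 m

53.1305 m


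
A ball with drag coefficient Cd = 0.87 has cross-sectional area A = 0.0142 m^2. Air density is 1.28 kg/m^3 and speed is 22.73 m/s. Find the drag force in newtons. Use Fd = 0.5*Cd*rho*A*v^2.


Fd = 0.5 * Cd * rho * A * v^2
Fd = 0.5 * 0.87 * 1.28 * 0.0142 * 22.73^2
v^2 = 516.6529
Fd = 0.5 * 0.87 * 1.28 * 0.0142 * 516.6529 = 4.0849 N

4.0849 N


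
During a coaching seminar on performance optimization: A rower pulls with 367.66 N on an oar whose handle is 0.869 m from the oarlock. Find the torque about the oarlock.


tau = F * d
tau = 367.66 * 0.869
tau = 319.4965 N*m

319.4965 N*m


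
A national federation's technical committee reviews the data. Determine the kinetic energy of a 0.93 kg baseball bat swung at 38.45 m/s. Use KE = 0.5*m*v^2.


KE = 0.5 * m * v^2
KE = 0.5 * 0.93 * 38.45^2
KE = 0.5 * 0.93 * 1478.4025 = 687.4572 J

687.4572 J


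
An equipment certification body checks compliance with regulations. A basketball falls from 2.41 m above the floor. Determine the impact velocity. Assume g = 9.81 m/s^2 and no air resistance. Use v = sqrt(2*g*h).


v = sqrt(2 * g * h)
v = sqrt(2 * 9.81 * 2.41)
v = sqrt(47.2842) = 6.8764 m/s

6.8764 m/s


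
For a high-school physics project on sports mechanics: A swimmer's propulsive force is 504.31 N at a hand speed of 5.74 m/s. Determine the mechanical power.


P = F * v
P = 504.31 * 5.74
P = 2894.7394 W

2894.7394 W


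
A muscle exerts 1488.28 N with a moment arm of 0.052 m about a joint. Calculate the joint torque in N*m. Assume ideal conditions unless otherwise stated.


tau = F * d
tau = 1488.28 * 0.052
tau = 77.3906 N*m

77.3906 N*m


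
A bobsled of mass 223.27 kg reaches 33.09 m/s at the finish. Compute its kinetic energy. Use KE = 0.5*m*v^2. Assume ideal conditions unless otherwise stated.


KE = 0.5 * m * v^2
KE = 0.5 * 223.27 * 33.09^2
KE = 0.5 * 223.27 * 1094.9481 = 122234.5311 J

122234.5311 J


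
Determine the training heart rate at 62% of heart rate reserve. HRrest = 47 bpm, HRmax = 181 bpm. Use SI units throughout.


Target = HRrest + pct*(HRmax - HRrest)
Heart rate reserve = HRmax - HRrest = 181 - 47 = 134 bpm
Fraction = 62% = 0.62
Target = 47 + 0.62 * 134
Target = 47 + 83.08 = 130.08 bpm

130.08 bpm


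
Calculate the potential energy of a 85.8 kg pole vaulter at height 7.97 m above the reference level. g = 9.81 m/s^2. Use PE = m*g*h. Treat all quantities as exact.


PE = m * g * h
PE = 85.8 * 9.81 * 7.97
PE = 841.698 * 7.97 = 6708.3331 J

6708.3331 J


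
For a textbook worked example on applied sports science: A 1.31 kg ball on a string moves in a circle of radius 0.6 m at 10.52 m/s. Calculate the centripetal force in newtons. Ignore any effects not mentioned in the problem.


Fc = m * v^2 / r
v^2 = 10.52^2 = 110.6704
Fc = 1.31 * 110.6704 / 0.6
Fc = 144.9782 / 0.6 = 241.6304 N

241.6304 N


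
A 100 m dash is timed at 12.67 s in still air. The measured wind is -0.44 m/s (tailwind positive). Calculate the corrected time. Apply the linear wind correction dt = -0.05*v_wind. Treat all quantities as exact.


dt = -0.05 * v_wind = -0.05 * -0.44 = 0.022 s
t_corrected = t_still + dt = 12.67 + (0.022)
t_corrected = 12.692 s

12.692 s


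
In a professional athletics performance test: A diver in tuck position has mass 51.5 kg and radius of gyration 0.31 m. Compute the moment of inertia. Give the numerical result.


I = m * k^2
I = 51.5 * 0.31^2
I = 51.5 * 0.0961 = 4.9492 kg*m^2

4.9492 kg*m^2


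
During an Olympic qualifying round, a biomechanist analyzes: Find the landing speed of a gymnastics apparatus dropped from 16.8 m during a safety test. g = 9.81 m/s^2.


v = sqrt(2 * g * h)
v = sqrt(2 * 9.81 * 16.8)
v = sqrt(329.616) = 18.1553 m/s

18.1553 m/s


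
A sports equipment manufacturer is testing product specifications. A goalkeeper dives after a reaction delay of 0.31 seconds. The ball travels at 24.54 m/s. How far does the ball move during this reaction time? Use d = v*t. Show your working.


d = v * t
d = 24.54 * 0.31
d = 7.6074 m

7.6074 m


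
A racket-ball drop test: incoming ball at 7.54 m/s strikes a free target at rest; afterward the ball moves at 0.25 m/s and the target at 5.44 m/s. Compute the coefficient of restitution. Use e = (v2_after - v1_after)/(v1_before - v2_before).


e = (v2_after - v1_after) / (v1_before - v2_before)
Numerator = 5.44 - 0.25 = 5.19
Denominator = 7.54 - 0 = 7.54
e = 5.19 / 7.54 = 0.6883

0.6883


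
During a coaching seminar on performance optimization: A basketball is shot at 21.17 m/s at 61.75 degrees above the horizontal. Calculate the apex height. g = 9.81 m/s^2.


H = (v*sin(theta))^2 / (2*g)
vy = v*sin(theta) = 21.17 * sin(61.75 deg) = 18.6485 m/s
H = vy^2 / (2*g) = 347.7649 / (2*9.81)
H = 347.7649 / 19.62 = 17.725 m

17.725 m


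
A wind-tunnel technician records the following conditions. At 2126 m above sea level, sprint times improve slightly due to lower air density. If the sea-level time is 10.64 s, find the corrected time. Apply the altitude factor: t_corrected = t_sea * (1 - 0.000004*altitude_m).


Correction factor = 1 - 0.000004 * 2126 = 0.991496
t_corrected = t_sea * factor = 10.64 * 0.991496
t_corrected = 10.5495 s

10.5495 s


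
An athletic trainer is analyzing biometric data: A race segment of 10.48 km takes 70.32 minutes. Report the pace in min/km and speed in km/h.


Pace = time / distance = 70.32 min / 10.48 km = 6.7099 min/km
Speed = distance / time_in_hours = 10.48 / 1.172 hr
Speed = 8.942 km/h

6.7099 min/km, 8.942 km/h


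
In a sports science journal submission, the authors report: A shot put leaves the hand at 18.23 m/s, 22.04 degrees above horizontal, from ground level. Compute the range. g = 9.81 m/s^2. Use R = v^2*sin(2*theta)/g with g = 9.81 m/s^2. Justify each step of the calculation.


R = v^2 * sin(2*theta) / g
Convert angle to radians: theta = 22.04 deg = 0.3847 rad
sin(2*theta) = sin(0.7693) = 0.6957
R = 18.23^2 * 0.6957 / 9.81
R = 332.3329 * 0.6957 / 9.81 = 23.5669 m

23.5669 m


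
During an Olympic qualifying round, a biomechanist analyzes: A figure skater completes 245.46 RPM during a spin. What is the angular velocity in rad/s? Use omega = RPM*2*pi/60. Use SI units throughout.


omega = RPM * 2 * pi / 60
omega = 245.46 * 2 * 3.14159 / 60
omega = 1542.2707 / 60 = 25.7045 rad/s

25.7045 rad/s


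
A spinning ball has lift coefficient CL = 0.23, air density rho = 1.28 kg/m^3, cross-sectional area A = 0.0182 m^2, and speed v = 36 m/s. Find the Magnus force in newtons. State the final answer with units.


FM = 0.5 * CL * rho * A * v^2
FM = 0.5 * 0.23 * 1.28 * 0.0182 * 36^2
v^2 = 1296
FM = 0.5 * 0.23 * 1.28 * 0.0182 * 1296 = 3.472 N

3.472 N


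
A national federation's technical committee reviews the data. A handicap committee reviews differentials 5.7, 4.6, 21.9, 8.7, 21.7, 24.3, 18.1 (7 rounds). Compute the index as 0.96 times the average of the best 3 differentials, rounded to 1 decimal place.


All differentials: 5.7, 4.6, 21.9, 8.7, 21.7, 24.3, 18.1
Sorted: 4.6, 5.7, 8.7, 18.1, 21.7, 21.9, 24.3
Best 3: 4.6, 5.7, 8.7
Average of best = 19 / 3 = 6.3333
Raw index = 6.3333 * 0.96 = 6.08
Handicap index = round(6.08, 1) = 6.1

6.1


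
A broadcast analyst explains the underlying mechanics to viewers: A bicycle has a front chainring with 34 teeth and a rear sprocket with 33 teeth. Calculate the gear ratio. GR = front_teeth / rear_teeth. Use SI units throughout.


GR = front_teeth / rear_teeth
GR = 34 / 33
GR = 1.0303

1.0303


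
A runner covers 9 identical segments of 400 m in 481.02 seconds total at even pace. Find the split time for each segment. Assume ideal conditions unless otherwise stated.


Split time = total_time / n_laps = 481.02 / 9
Split time = 53.4467 s per lap

53.4467 s


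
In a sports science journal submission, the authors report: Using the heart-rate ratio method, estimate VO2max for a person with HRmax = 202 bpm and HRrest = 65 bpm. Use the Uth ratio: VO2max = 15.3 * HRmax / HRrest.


VO2max = 15.3 * HRmax / HRrest
VO2max = 15.3 * 202 / 65
VO2max = 3090.6 / 65 = 47.5477 mL/kg/min

47.5477 mL/kg/min


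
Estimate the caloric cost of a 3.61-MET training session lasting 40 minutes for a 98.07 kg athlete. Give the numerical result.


kcal = MET * mass * time_hr
Convert time: 40 min = 0.6667 hr
kcal = 3.61 * 98.07 * 0.6667
kcal = 236.0218 kcal

236.0218 kcal


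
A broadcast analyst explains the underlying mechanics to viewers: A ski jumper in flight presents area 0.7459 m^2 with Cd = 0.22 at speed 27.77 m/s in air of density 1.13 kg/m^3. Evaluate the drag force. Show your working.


Fd = 0.5 * Cd * rho * A * v^2
Fd = 0.5 * 0.22 * 1.13 * 0.7459 * 27.77^2
v^2 = 771.1729
Fd = 0.5 * 0.22 * 1.13 * 0.7459 * 771.1729 = 71.4996 N

71.4996 N


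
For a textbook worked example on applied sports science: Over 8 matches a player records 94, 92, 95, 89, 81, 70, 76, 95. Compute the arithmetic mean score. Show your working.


Average = sum / n
Sum = 692
Average = 692 / 8 = 86.5

86.5


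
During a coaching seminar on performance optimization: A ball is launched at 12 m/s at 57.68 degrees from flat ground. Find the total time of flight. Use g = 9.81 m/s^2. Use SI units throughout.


T = 2*v*sin(theta)/g
sin(theta) = sin(57.68 deg) = 0.8451
T = 2*12*0.8451 / 9.81
T = 20.2818 / 9.81 = 2.0675 s

2.0675 s


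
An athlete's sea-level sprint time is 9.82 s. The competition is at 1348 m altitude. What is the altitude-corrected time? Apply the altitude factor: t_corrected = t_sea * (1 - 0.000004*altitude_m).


Correction factor = 1 - 0.000004 * 1348 = 0.994608
t_corrected = t_sea * factor = 9.82 * 0.994608
t_corrected = 9.7671 s

9.7671 s


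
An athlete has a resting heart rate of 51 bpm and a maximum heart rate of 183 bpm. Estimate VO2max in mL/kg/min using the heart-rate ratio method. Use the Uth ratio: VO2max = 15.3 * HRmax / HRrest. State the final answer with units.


VO2max = 15.3 * HRmax / HRrest
VO2max = 15.3 * 183 / 51
VO2max = 2799.9 / 51 = 54.9 mL/kg/min

54.9 mL/kg/min


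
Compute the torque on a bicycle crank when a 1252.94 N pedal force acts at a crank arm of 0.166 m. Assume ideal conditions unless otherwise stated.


tau = F * d
tau = 1252.94 * 0.166
tau = 207.988 N*m

207.988 N*m


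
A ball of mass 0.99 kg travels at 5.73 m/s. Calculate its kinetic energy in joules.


KE = 0.5 * m * v^2
KE = 0.5 * 0.99 * 5.73^2
KE = 0.5 * 0.99 * 32.8329 = 16.2523 J

16.2523 J


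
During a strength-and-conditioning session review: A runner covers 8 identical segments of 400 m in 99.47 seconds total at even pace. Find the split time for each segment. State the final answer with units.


Split time = total_time / n_laps = 99.47 / 8
Split time = 12.4337 s per lap

12.4337 s


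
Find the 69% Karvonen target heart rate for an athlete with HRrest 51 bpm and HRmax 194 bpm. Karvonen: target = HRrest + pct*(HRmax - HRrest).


Target = HRrest + pct*(HRmax - HRrest)
Heart rate reserve = HRmax - HRrest = 194 - 51 = 143 bpm
Fraction = 69% = 0.69
Target = 51 + 0.69 * 143
Target = 51 + 98.67 = 149.67 bpm

149.67 bpm


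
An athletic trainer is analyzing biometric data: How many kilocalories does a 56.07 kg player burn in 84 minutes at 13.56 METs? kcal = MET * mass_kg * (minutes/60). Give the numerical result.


kcal = MET * mass * time_hr
Convert time: 84 min = 1.4 hr
kcal = 13.56 * 56.07 * 1.4
kcal = 1064.4329 kcal

1064.4329 kcal


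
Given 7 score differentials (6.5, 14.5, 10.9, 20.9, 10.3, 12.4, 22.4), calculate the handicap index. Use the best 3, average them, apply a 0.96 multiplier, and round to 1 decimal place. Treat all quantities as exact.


All differentials: 6.5, 14.5, 10.9, 20.9, 10.3, 12.4, 22.4
Sorted: 6.5, 10.3, 10.9, 12.4, 14.5, 20.9, 22.4
Best 3: 6.5, 10.3, 10.9
Average of best = 27.7 / 3 = 9.2333
Raw index = 9.2333 * 0.96 = 8.864
Handicap index = round(8.864, 1) = 8.9

8.9


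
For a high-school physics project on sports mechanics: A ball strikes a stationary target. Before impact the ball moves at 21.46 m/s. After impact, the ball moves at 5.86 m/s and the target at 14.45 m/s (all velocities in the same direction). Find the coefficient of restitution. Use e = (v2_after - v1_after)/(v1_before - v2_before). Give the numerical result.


e = (v2_after - v1_after) / (v1_before - v2_before)
Numerator = 14.45 - 5.86 = 8.59
Denominator = 21.46 - 0 = 21.46
e = 8.59 / 21.46 = 0.4003

0.4003


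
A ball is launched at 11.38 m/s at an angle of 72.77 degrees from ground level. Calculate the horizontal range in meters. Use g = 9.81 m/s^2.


R = v^2 * sin(2*theta) / g
Convert angle to radians: theta = 72.77 deg = 1.2701 rad
sin(2*theta) = sin(2.5402) = 0.5658
R = 11.38^2 * 0.5658 / 9.81
R = 129.5044 * 0.5658 / 9.81 = 7.4697 m

7.4697 m


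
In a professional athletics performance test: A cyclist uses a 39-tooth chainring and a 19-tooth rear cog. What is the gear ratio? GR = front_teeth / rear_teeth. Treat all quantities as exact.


GR = front_teeth / rear_teeth
GR = 39 / 19
GR = 2.0526

2.0526


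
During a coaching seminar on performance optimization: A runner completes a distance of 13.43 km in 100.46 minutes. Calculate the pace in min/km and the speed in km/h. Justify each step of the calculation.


Pace = time / distance = 100.46 min / 13.43 km = 7.4803 min/km
Speed = distance / time_in_hours = 13.43 / 1.6743 hr
Speed = 8.0211 km/h

7.4803 min/km, 8.0211 km/h


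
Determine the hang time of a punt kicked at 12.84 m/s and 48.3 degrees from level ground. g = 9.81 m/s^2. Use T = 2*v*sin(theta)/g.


T = 2*v*sin(theta)/g
sin(theta) = sin(48.3 deg) = 0.7466
T = 2*12.84*0.7466 / 9.81
T = 19.1737 / 9.81 = 1.9545 s

1.9545 s


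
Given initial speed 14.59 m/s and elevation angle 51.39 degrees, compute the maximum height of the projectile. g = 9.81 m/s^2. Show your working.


H = (v*sin(theta))^2 / (2*g)
vy = v*sin(theta) = 14.59 * sin(51.39 deg) = 11.4008 m/s
H = vy^2 / (2*g) = 129.9781 / (2*9.81)
H = 129.9781 / 19.62 = 6.6248 m

6.6248 m


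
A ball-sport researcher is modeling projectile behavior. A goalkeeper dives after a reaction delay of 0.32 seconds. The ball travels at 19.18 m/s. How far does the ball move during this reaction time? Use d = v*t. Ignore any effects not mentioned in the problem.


d = v * t
d = 19.18 * 0.32
d = 6.1376 m

6.1376 m


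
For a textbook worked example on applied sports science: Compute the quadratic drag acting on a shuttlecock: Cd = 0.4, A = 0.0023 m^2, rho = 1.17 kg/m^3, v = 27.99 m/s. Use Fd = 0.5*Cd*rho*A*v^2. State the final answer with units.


Fd = 0.5 * Cd * rho * A * v^2
Fd = 0.5 * 0.4 * 1.17 * 0.0023 * 27.99^2
v^2 = 783.4401
Fd = 0.5 * 0.4 * 1.17 * 0.0023 * 783.4401 = 0.4216 N

0.4216 N


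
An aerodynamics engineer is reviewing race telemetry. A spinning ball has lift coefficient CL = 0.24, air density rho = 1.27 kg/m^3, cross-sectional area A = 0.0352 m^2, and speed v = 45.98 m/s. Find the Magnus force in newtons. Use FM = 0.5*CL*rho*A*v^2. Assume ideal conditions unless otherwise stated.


FM = 0.5 * CL * rho * A * v^2
FM = 0.5 * 0.24 * 1.27 * 0.0352 * 45.98^2
v^2 = 2114.1604
FM = 0.5 * 0.24 * 1.27 * 0.0352 * 2114.1604 = 11.3414 N

11.3414 N


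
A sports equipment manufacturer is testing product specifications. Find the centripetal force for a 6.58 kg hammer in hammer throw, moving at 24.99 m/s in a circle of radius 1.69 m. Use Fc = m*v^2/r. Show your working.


Fc = m * v^2 / r
v^2 = 24.99^2 = 624.5001
Fc = 6.58 * 624.5001 / 1.69
Fc = 4109.2107 / 1.69 = 2431.4856 N

2431.4856 N


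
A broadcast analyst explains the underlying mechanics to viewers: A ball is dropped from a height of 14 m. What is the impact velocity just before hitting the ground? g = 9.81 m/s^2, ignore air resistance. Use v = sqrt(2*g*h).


v = sqrt(2 * g * h)
v = sqrt(2 * 9.81 * 14)
v = sqrt(274.68) = 16.5735 m/s

16.5735 m/s


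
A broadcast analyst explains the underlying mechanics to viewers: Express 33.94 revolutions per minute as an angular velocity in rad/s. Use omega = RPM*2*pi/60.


omega = RPM * 2 * pi / 60
omega = 33.94 * 2 * 3.14159 / 60
omega = 213.2513 / 60 = 3.5542 rad/s

3.5542 rad/s


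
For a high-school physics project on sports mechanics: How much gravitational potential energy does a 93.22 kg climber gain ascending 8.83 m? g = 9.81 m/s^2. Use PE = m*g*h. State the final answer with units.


PE = m * g * h
PE = 93.22 * 9.81 * 8.83
PE = 914.4882 * 8.83 = 8074.9308 J

8074.9308 J


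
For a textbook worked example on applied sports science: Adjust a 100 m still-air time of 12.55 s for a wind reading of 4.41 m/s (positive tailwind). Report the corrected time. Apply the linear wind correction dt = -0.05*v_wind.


dt = -0.05 * v_wind = -0.05 * 4.41 = -0.2205 s
t_corrected = t_still + dt = 12.55 + (-0.2205)
t_corrected = 12.3295 s

12.3295 s


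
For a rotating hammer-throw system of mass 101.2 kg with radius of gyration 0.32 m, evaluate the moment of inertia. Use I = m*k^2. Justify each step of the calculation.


I = m * k^2
I = 101.2 * 0.32^2
I = 101.2 * 0.1024 = 10.3629 kg*m^2

10.3629 kg*m^2


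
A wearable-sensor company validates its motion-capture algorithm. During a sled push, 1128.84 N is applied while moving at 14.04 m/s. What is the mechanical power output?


P = F * v
P = 1128.84 * 14.04
P = 15848.9136 W

15848.9136 W


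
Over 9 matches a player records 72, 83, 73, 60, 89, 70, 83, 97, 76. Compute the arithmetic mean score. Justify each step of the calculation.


Average = sum / n
Sum = 703
Average = 703 / 9 = 78.1111

78.1111


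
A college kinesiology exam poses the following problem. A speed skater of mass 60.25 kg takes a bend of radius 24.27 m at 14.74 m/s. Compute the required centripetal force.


Fc = m * v^2 / r
v^2 = 14.74^2 = 217.2676
Fc = 60.25 * 217.2676 / 24.27
Fc = 13090.3729 / 24.27 = 539.3644 N

539.3644 N


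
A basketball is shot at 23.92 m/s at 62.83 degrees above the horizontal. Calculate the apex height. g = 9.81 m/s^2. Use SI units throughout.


H = (v*sin(theta))^2 / (2*g)
vy = v*sin(theta) = 23.92 * sin(62.83 deg) = 21.2806 m/s
H = vy^2 / (2*g) = 452.8623 / (2*9.81)
H = 452.8623 / 19.62 = 23.0817 m

23.0817 m
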